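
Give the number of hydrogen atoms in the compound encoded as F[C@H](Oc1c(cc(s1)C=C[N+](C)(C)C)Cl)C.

Hydrogens are implicit in SMILES; fill each atom to its normal valence:
  4 × C: 3 H each → 12
  3 × C: 1 H each → 3
  3 × C (aromatic): no H
  1 × C (aromatic): 1 H
  1 × Cl: no H
  1 × F: no H
  1 × N (charge +1): no H
  1 × O: no H
  1 × S (aromatic): no H
  Total hydrogens = 16.

16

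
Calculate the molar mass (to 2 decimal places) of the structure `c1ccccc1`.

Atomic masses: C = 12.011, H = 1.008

Molecular formula: C6H6.
M = 6×12.011 + 6×1.008 = 78.11 g/mol.

78.11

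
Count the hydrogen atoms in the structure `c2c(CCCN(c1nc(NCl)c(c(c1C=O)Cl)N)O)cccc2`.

Hydrogens are implicit in SMILES; fill each atom to its normal valence:
  6 × C (aromatic): no H
  5 × C (aromatic): 1 H each → 5
  3 × C: 2 H each → 6
  2 × Cl: no H
  1 × C: 1 H
  1 × N: 2 H
  1 × N: 1 H
  1 × N (aromatic): no H
  1 × N: no H
  1 × O: 1 H
  1 × O: no H
  Total hydrogens = 16.

16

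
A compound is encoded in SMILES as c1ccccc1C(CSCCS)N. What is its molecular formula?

C10H15NS2

Heavy atoms from the SMILES: 10 C, 1 N, 2 S.
Implicit hydrogens by atom environment:
  5 × C (aromatic): 1 H each → 5
  3 × C: 2 H each → 6
  1 × C: 1 H
  1 × C (aromatic): no H
  1 × N: 2 H
  1 × S: 1 H
  1 × S: no H
  Total hydrogens = 15.
Molecular formula: C10H15NS2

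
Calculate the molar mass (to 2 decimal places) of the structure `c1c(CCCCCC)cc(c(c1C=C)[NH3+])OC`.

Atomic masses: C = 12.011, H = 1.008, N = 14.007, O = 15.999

Molecular formula: C15H24NO+.
M = 15×12.011 + 24×1.008 + 1×14.007 + 1×15.999 = 234.36 g/mol.

234.36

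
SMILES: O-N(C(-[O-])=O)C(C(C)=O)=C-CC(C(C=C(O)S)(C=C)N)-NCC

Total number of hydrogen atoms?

22

Hydrogens are implicit in SMILES; fill each atom to its normal valence:
  5 × C: no H
  4 × C: 1 H each → 4
  3 × C: 2 H each → 6
  2 × C: 3 H each → 6
  2 × O: 1 H each → 2
  2 × O: no H
  1 × N: 2 H
  1 × N: 1 H
  1 × N: no H
  1 × O (charge -1): no H
  1 × S: 1 H
  Total hydrogens = 22.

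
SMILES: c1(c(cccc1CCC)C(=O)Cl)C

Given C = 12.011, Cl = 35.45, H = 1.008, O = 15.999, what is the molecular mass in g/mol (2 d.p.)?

Molecular formula: C11H13ClO.
M = 11×12.011 + 1×35.45 + 13×1.008 + 1×15.999 = 196.67 g/mol.

196.67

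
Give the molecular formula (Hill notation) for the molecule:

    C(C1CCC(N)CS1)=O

C6H11NOS

Heavy atoms from the SMILES: 6 C, 1 N, 1 O, 1 S.
Implicit hydrogens by atom environment:
  3 × C: 2 H each → 6
  3 × C: 1 H each → 3
  1 × N: 2 H
  1 × O: no H
  1 × S: no H
  Total hydrogens = 11.
Molecular formula: C6H11NOS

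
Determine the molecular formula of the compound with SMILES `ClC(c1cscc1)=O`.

C5H3ClOS

Heavy atoms from the SMILES: 5 C, 1 Cl, 1 O, 1 S.
Implicit hydrogens by atom environment:
  3 × C (aromatic): 1 H each → 3
  1 × C (aromatic): no H
  1 × C: no H
  1 × Cl: no H
  1 × O: no H
  1 × S (aromatic): no H
  Total hydrogens = 3.
Molecular formula: C5H3ClOS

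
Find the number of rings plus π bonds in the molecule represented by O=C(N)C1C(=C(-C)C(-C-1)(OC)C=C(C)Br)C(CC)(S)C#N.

6

Molecular formula from the SMILES: C15H21BrN2O2S.
DoU = (2C + 2 + N − H − X)/2 = (2·15 + 2 + 2 − 21 − 1)/2 = 12/2 = 6.
(Structurally: 1 ring(s) + 5 π bond(s) = 6.)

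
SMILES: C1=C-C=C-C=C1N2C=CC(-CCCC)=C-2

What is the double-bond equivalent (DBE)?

7

Molecular formula from the SMILES: C14H17N.
DoU = (2C + 2 + N − H − X)/2 = (2·14 + 2 + 1 − 17 − 0)/2 = 14/2 = 7.
(Structurally: 2 ring(s) + 5 π bond(s) = 7.)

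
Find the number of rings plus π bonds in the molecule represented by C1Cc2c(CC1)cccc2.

Molecular formula from the SMILES: C10H12.
DoU = (2C + 2 + N − H − X)/2 = (2·10 + 2 + 0 − 12 − 0)/2 = 10/2 = 5.
(Structurally: 2 ring(s) + 3 π bond(s) = 5.)

5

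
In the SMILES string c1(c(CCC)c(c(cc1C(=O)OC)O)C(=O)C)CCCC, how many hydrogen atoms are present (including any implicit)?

Hydrogens are implicit in SMILES; fill each atom to its normal valence:
  5 × C: 2 H each → 10
  5 × C (aromatic): no H
  4 × C: 3 H each → 12
  3 × O: no H
  2 × C: no H
  1 × C (aromatic): 1 H
  1 × O: 1 H
  Total hydrogens = 24.

24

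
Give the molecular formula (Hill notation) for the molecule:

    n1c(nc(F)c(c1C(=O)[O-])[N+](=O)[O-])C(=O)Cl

Heavy atoms from the SMILES: 6 C, 1 Cl, 1 F, 3 N, 5 O.
Implicit hydrogens by atom environment:
  4 × C (aromatic): no H
  3 × O: no H
  2 × C: no H
  2 × N (aromatic): no H
  2 × O (charge -1): no H
  1 × Cl: no H
  1 × F: no H
  1 × N (charge +1): no H
  Total hydrogens = 0.
Net charge -1.
Molecular formula: C6ClFN3O5-

C6ClFN3O5-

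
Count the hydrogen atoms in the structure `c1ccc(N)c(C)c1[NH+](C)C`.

Hydrogens are implicit in SMILES; fill each atom to its normal valence:
  3 × C: 3 H each → 9
  3 × C (aromatic): 1 H each → 3
  3 × C (aromatic): no H
  1 × N: 2 H
  1 × N (charge +1): 1 H
  Total hydrogens = 15.

15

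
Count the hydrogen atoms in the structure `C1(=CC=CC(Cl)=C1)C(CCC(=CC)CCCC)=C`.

23

Hydrogens are implicit in SMILES; fill each atom to its normal valence:
  6 × C: 2 H each → 12
  4 × C (aromatic): 1 H each → 4
  2 × C: 3 H each → 6
  2 × C: no H
  2 × C (aromatic): no H
  1 × C: 1 H
  1 × Cl: no H
  Total hydrogens = 23.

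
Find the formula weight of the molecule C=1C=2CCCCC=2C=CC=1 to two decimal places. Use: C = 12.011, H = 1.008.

132.21

Molecular formula: C10H12.
M = 10×12.011 + 12×1.008 = 132.21 g/mol.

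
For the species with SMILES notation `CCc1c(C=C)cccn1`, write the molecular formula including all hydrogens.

Heavy atoms from the SMILES: 9 C, 1 N.
Implicit hydrogens by atom environment:
  3 × C (aromatic): 1 H each → 3
  2 × C: 2 H each → 4
  2 × C (aromatic): no H
  1 × C: 3 H
  1 × C: 1 H
  1 × N (aromatic): no H
  Total hydrogens = 11.
Molecular formula: C9H11N

C9H11N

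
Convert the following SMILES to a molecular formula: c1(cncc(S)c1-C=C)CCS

C9H11NS2

Heavy atoms from the SMILES: 9 C, 1 N, 2 S.
Implicit hydrogens by atom environment:
  3 × C: 2 H each → 6
  3 × C (aromatic): no H
  2 × C (aromatic): 1 H each → 2
  2 × S: 1 H each → 2
  1 × C: 1 H
  1 × N (aromatic): no H
  Total hydrogens = 11.
Molecular formula: C9H11NS2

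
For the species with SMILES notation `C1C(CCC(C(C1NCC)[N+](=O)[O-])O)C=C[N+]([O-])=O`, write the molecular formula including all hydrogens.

Heavy atoms from the SMILES: 11 C, 3 N, 5 O.
Implicit hydrogens by atom environment:
  6 × C: 1 H each → 6
  4 × C: 2 H each → 8
  2 × N (charge +1): no H
  2 × O: no H
  2 × O (charge -1): no H
  1 × C: 3 H
  1 × N: 1 H
  1 × O: 1 H
  Total hydrogens = 19.
Molecular formula: C11H19N3O5

C11H19N3O5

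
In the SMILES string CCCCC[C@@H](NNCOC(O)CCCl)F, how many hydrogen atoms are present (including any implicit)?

22

Hydrogens are implicit in SMILES; fill each atom to its normal valence:
  7 × C: 2 H each → 14
  2 × C: 1 H each → 2
  2 × N: 1 H each → 2
  1 × C: 3 H
  1 × Cl: no H
  1 × F: no H
  1 × O: 1 H
  1 × O: no H
  Total hydrogens = 22.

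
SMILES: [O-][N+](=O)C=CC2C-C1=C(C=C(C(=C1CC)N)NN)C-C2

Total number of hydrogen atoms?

Hydrogens are implicit in SMILES; fill each atom to its normal valence:
  5 × C (aromatic): no H
  4 × C: 2 H each → 8
  3 × C: 1 H each → 3
  2 × N: 2 H each → 4
  1 × C: 3 H
  1 × C (aromatic): 1 H
  1 × N: 1 H
  1 × N (charge +1): no H
  1 × O: no H
  1 × O (charge -1): no H
  Total hydrogens = 20.

20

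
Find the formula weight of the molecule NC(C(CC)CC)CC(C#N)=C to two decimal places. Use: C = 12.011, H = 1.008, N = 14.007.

Molecular formula: C10H18N2.
M = 10×12.011 + 18×1.008 + 2×14.007 = 166.27 g/mol.

166.27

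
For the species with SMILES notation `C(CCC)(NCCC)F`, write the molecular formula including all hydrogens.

C7H16FN

Heavy atoms from the SMILES: 7 C, 1 F, 1 N.
Implicit hydrogens by atom environment:
  4 × C: 2 H each → 8
  2 × C: 3 H each → 6
  1 × C: 1 H
  1 × F: no H
  1 × N: 1 H
  Total hydrogens = 16.
Molecular formula: C7H16FN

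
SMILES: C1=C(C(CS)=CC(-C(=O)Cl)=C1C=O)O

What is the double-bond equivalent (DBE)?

6

Molecular formula from the SMILES: C9H7ClO3S.
DoU = (2C + 2 + N − H − X)/2 = (2·9 + 2 + 0 − 7 − 1)/2 = 12/2 = 6.
(Structurally: 1 ring(s) + 5 π bond(s) = 6.)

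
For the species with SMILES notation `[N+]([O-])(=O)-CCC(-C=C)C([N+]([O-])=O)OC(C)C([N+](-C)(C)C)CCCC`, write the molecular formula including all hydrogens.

C16H32N3O5+

Heavy atoms from the SMILES: 16 C, 3 N, 5 O.
Implicit hydrogens by atom environment:
  6 × C: 2 H each → 12
  5 × C: 3 H each → 15
  5 × C: 1 H each → 5
  3 × N (charge +1): no H
  3 × O: no H
  2 × O (charge -1): no H
  Total hydrogens = 32.
Net charge +1.
Molecular formula: C16H32N3O5+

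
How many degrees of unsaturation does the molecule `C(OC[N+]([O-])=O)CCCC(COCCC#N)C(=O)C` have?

4

Molecular formula from the SMILES: C12H20N2O5.
DoU = (2C + 2 + N − H − X)/2 = (2·12 + 2 + 2 − 20 − 0)/2 = 8/2 = 4.
(Structurally: 0 ring(s) + 4 π bond(s) = 4.)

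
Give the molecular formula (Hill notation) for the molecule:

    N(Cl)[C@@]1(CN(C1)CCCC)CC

C9H19ClN2

Heavy atoms from the SMILES: 9 C, 1 Cl, 2 N.
Implicit hydrogens by atom environment:
  6 × C: 2 H each → 12
  2 × C: 3 H each → 6
  1 × C: no H
  1 × Cl: no H
  1 × N: 1 H
  1 × N: no H
  Total hydrogens = 19.
Molecular formula: C9H19ClN2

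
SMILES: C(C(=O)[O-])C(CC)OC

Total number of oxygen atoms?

The symbol for oxygen appears 3 times in the SMILES.

3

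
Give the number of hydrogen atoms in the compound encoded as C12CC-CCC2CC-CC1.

18

Hydrogens are implicit in SMILES; fill each atom to its normal valence:
  8 × C: 2 H each → 16
  2 × C: 1 H each → 2
  Total hydrogens = 18.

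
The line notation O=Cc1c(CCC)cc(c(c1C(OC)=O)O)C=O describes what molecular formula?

Heavy atoms from the SMILES: 13 C, 5 O.
Implicit hydrogens by atom environment:
  5 × C (aromatic): no H
  4 × O: no H
  2 × C: 3 H each → 6
  2 × C: 2 H each → 4
  2 × C: 1 H each → 2
  1 × C (aromatic): 1 H
  1 × C: no H
  1 × O: 1 H
  Total hydrogens = 14.
Molecular formula: C13H14O5

C13H14O5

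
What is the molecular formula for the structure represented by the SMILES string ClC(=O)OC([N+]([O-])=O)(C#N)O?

Heavy atoms from the SMILES: 3 C, 1 Cl, 2 N, 5 O.
Implicit hydrogens by atom environment:
  3 × C: no H
  3 × O: no H
  1 × Cl: no H
  1 × N: no H
  1 × N (charge +1): no H
  1 × O: 1 H
  1 × O (charge -1): no H
  Total hydrogens = 1.
Molecular formula: C3HClN2O5

C3HClN2O5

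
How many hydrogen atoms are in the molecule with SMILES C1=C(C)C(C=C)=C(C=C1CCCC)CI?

Hydrogens are implicit in SMILES; fill each atom to its normal valence:
  5 × C: 2 H each → 10
  4 × C (aromatic): no H
  2 × C: 3 H each → 6
  2 × C (aromatic): 1 H each → 2
  1 × C: 1 H
  1 × I: no H
  Total hydrogens = 19.

19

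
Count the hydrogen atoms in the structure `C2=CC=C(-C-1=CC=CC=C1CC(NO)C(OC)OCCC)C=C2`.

Hydrogens are implicit in SMILES; fill each atom to its normal valence:
  9 × C (aromatic): 1 H each → 9
  3 × C: 2 H each → 6
  3 × C (aromatic): no H
  2 × C: 3 H each → 6
  2 × C: 1 H each → 2
  2 × O: no H
  1 × N: 1 H
  1 × O: 1 H
  Total hydrogens = 25.

25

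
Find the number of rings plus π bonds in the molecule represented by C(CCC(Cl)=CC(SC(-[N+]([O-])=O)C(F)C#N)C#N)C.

Molecular formula from the SMILES: C11H13ClFN3O2S.
DoU = (2C + 2 + N − H − X)/2 = (2·11 + 2 + 3 − 13 − 2)/2 = 12/2 = 6.
(Structurally: 0 ring(s) + 6 π bond(s) = 6.)

6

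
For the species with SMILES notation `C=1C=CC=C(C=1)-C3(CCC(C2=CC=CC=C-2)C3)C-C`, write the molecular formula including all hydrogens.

Heavy atoms from the SMILES: 19 C.
Implicit hydrogens by atom environment:
  10 × C (aromatic): 1 H each → 10
  4 × C: 2 H each → 8
  2 × C (aromatic): no H
  1 × C: 3 H
  1 × C: 1 H
  1 × C: no H
  Total hydrogens = 22.
Molecular formula: C19H22

C19H22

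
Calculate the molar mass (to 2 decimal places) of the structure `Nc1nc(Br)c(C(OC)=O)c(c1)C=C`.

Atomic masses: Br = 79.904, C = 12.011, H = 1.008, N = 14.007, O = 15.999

Molecular formula: C9H9BrN2O2.
M = 1×79.904 + 9×12.011 + 9×1.008 + 2×14.007 + 2×15.999 = 257.09 g/mol.

257.09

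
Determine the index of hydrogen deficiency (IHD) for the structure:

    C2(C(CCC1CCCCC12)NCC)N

2

Molecular formula from the SMILES: C12H24N2.
DoU = (2C + 2 + N − H − X)/2 = (2·12 + 2 + 2 − 24 − 0)/2 = 4/2 = 2.
(Structurally: 2 ring(s) + 0 π bond(s) = 2.)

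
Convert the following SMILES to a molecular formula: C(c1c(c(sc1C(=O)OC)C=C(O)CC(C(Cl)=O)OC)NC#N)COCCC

Heavy atoms from the SMILES: 18 C, 1 Cl, 2 N, 6 O, 1 S.
Implicit hydrogens by atom environment:
  5 × C: 2 H each → 10
  5 × O: no H
  4 × C (aromatic): no H
  4 × C: no H
  3 × C: 3 H each → 9
  2 × C: 1 H each → 2
  1 × Cl: no H
  1 × N: 1 H
  1 × N: no H
  1 × O: 1 H
  1 × S (aromatic): no H
  Total hydrogens = 23.
Molecular formula: C18H23ClN2O6S

C18H23ClN2O6S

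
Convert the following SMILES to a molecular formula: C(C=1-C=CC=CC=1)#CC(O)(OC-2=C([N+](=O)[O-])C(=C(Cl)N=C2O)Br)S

Heavy atoms from the SMILES: 1 Br, 14 C, 1 Cl, 2 N, 5 O, 1 S.
Implicit hydrogens by atom environment:
  6 × C (aromatic): no H
  5 × C (aromatic): 1 H each → 5
  3 × C: no H
  2 × O: 1 H each → 2
  2 × O: no H
  1 × Br: no H
  1 × Cl: no H
  1 × N (aromatic): no H
  1 × N (charge +1): no H
  1 × O (charge -1): no H
  1 × S: 1 H
  Total hydrogens = 8.
Molecular formula: C14H8BrClN2O5S

C14H8BrClN2O5S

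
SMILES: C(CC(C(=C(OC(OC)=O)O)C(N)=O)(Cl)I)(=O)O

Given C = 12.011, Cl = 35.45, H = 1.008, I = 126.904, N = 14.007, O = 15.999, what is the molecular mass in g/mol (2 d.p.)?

Molecular formula: C8H9ClINO7.
M = 8×12.011 + 1×35.45 + 9×1.008 + 1×126.904 + 1×14.007 + 7×15.999 = 393.51 g/mol.

393.51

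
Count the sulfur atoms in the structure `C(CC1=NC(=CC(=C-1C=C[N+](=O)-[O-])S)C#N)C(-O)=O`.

1

The symbol for sulfur appears 1 time in the SMILES.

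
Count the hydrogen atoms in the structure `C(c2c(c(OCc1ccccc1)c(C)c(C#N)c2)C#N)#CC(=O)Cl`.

11

Hydrogens are implicit in SMILES; fill each atom to its normal valence:
  6 × C (aromatic): 1 H each → 6
  6 × C (aromatic): no H
  5 × C: no H
  2 × N: no H
  2 × O: no H
  1 × C: 3 H
  1 × C: 2 H
  1 × Cl: no H
  Total hydrogens = 11.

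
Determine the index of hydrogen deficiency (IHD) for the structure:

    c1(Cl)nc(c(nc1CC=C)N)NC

Molecular formula from the SMILES: C8H11ClN4.
DoU = (2C + 2 + N − H − X)/2 = (2·8 + 2 + 4 − 11 − 1)/2 = 10/2 = 5.
(Structurally: 1 ring(s) + 4 π bond(s) = 5.)

5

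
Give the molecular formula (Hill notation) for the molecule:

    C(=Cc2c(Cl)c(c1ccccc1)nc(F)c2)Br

Heavy atoms from the SMILES: 1 Br, 13 C, 1 Cl, 1 F, 1 N.
Implicit hydrogens by atom environment:
  6 × C (aromatic): 1 H each → 6
  5 × C (aromatic): no H
  2 × C: 1 H each → 2
  1 × Br: no H
  1 × Cl: no H
  1 × F: no H
  1 × N (aromatic): no H
  Total hydrogens = 8.
Molecular formula: C13H8BrClFN

C13H8BrClFN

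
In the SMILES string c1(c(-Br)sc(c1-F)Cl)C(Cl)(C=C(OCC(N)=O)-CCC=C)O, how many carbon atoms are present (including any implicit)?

13

The symbol for carbon appears 13 times in the SMILES. Lowercase c denotes aromatic carbon and counts toward C.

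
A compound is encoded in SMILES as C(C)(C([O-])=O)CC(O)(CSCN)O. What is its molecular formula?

Heavy atoms from the SMILES: 7 C, 1 N, 4 O, 1 S.
Implicit hydrogens by atom environment:
  3 × C: 2 H each → 6
  2 × C: no H
  2 × O: 1 H each → 2
  1 × C: 3 H
  1 × C: 1 H
  1 × N: 2 H
  1 × O: no H
  1 × O (charge -1): no H
  1 × S: no H
  Total hydrogens = 14.
Net charge -1.
Molecular formula: C7H14NO4S-

C7H14NO4S-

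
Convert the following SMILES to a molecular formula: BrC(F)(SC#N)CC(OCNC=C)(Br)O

C7H9Br2FN2O2S

Heavy atoms from the SMILES: 2 Br, 7 C, 1 F, 2 N, 2 O, 1 S.
Implicit hydrogens by atom environment:
  3 × C: 2 H each → 6
  3 × C: no H
  2 × Br: no H
  1 × C: 1 H
  1 × F: no H
  1 × N: 1 H
  1 × N: no H
  1 × O: 1 H
  1 × O: no H
  1 × S: no H
  Total hydrogens = 9.
Molecular formula: C7H9Br2FN2O2S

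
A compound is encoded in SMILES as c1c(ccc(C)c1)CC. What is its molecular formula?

Heavy atoms from the SMILES: 9 C.
Implicit hydrogens by atom environment:
  4 × C (aromatic): 1 H each → 4
  2 × C: 3 H each → 6
  2 × C (aromatic): no H
  1 × C: 2 H
  Total hydrogens = 12.
Molecular formula: C9H12

C9H12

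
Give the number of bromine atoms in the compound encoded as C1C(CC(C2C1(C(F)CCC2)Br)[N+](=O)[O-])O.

The symbol for bromine appears 1 time in the SMILES.

1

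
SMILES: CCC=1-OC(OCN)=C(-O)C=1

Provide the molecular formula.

C7H11NO3

Heavy atoms from the SMILES: 7 C, 1 N, 3 O.
Implicit hydrogens by atom environment:
  3 × C (aromatic): no H
  2 × C: 2 H each → 4
  1 × C: 3 H
  1 × C (aromatic): 1 H
  1 × N: 2 H
  1 × O: 1 H
  1 × O (aromatic): no H
  1 × O: no H
  Total hydrogens = 11.
Molecular formula: C7H11NO3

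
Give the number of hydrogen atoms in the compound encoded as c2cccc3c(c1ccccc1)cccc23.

Hydrogens are implicit in SMILES; fill each atom to its normal valence:
  12 × C (aromatic): 1 H each → 12
  4 × C (aromatic): no H
  Total hydrogens = 12.

12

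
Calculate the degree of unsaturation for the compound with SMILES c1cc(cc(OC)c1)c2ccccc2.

Molecular formula from the SMILES: C13H12O.
DoU = (2C + 2 + N − H − X)/2 = (2·13 + 2 + 0 − 12 − 0)/2 = 16/2 = 8.
(Structurally: 2 ring(s) + 6 π bond(s) = 8.)

8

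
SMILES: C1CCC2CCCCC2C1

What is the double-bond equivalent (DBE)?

Molecular formula from the SMILES: C10H18.
DoU = (2C + 2 + N − H − X)/2 = (2·10 + 2 + 0 − 18 − 0)/2 = 4/2 = 2.
(Structurally: 2 ring(s) + 0 π bond(s) = 2.)

2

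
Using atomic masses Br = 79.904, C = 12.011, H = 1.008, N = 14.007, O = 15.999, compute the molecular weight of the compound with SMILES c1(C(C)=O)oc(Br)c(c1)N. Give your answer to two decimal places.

Molecular formula: C6H6BrNO2.
M = 1×79.904 + 6×12.011 + 6×1.008 + 1×14.007 + 2×15.999 = 204.02 g/mol.

204.02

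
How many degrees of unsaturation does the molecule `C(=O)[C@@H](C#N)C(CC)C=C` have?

Molecular formula from the SMILES: C8H11NO.
DoU = (2C + 2 + N − H − X)/2 = (2·8 + 2 + 1 − 11 − 0)/2 = 8/2 = 4.
(Structurally: 0 ring(s) + 4 π bond(s) = 4.)

4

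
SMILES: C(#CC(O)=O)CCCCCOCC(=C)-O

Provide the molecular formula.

C11H16O4

Heavy atoms from the SMILES: 11 C, 4 O.
Implicit hydrogens by atom environment:
  7 × C: 2 H each → 14
  4 × C: no H
  2 × O: 1 H each → 2
  2 × O: no H
  Total hydrogens = 16.
Molecular formula: C11H16O4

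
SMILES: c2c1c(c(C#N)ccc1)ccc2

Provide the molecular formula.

C11H7N

Heavy atoms from the SMILES: 11 C, 1 N.
Implicit hydrogens by atom environment:
  7 × C (aromatic): 1 H each → 7
  3 × C (aromatic): no H
  1 × C: no H
  1 × N: no H
  Total hydrogens = 7.
Molecular formula: C11H7N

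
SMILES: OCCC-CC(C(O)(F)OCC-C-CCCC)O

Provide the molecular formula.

C13H27FO4

Heavy atoms from the SMILES: 13 C, 1 F, 4 O.
Implicit hydrogens by atom environment:
  10 × C: 2 H each → 20
  3 × O: 1 H each → 3
  1 × C: 3 H
  1 × C: 1 H
  1 × C: no H
  1 × F: no H
  1 × O: no H
  Total hydrogens = 27.
Molecular formula: C13H27FO4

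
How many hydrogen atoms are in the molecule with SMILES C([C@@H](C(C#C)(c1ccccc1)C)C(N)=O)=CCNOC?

Hydrogens are implicit in SMILES; fill each atom to its normal valence:
  5 × C (aromatic): 1 H each → 5
  4 × C: 1 H each → 4
  3 × C: no H
  2 × C: 3 H each → 6
  2 × O: no H
  1 × C: 2 H
  1 × C (aromatic): no H
  1 × N: 2 H
  1 × N: 1 H
  Total hydrogens = 20.

20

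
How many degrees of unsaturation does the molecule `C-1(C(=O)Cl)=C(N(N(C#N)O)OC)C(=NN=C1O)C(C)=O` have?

Molecular formula from the SMILES: C9H8ClN5O5.
DoU = (2C + 2 + N − H − X)/2 = (2·9 + 2 + 5 − 8 − 1)/2 = 16/2 = 8.
(Structurally: 1 ring(s) + 7 π bond(s) = 8.)

8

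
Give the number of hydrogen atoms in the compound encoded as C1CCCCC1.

12

Hydrogens are implicit in SMILES; fill each atom to its normal valence:
  6 × C: 2 H each → 12
  Total hydrogens = 12.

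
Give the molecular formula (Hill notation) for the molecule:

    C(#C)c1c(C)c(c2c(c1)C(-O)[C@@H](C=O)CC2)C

Heavy atoms from the SMILES: 15 C, 2 O.
Implicit hydrogens by atom environment:
  5 × C (aromatic): no H
  4 × C: 1 H each → 4
  2 × C: 3 H each → 6
  2 × C: 2 H each → 4
  1 × C (aromatic): 1 H
  1 × C: no H
  1 × O: 1 H
  1 × O: no H
  Total hydrogens = 16.
Molecular formula: C15H16O2

C15H16O2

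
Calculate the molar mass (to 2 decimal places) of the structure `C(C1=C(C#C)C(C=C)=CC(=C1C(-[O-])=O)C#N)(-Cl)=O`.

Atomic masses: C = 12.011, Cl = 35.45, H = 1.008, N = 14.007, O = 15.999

258.64

Molecular formula: C13H5ClNO3-.
M = 13×12.011 + 1×35.45 + 5×1.008 + 1×14.007 + 3×15.999 = 258.64 g/mol.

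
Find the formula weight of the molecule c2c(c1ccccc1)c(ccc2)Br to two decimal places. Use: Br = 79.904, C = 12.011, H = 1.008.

233.11

Molecular formula: C12H9Br.
M = 1×79.904 + 12×12.011 + 9×1.008 = 233.11 g/mol.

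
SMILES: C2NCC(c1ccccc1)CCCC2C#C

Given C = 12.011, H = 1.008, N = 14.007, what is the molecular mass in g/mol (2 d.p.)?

Molecular formula: C15H19N.
M = 15×12.011 + 19×1.008 + 1×14.007 = 213.32 g/mol.

213.32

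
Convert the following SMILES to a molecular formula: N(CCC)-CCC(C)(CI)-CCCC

Heavy atoms from the SMILES: 12 C, 1 I, 1 N.
Implicit hydrogens by atom environment:
  8 × C: 2 H each → 16
  3 × C: 3 H each → 9
  1 × C: no H
  1 × I: no H
  1 × N: 1 H
  Total hydrogens = 26.
Molecular formula: C12H26IN

C12H26IN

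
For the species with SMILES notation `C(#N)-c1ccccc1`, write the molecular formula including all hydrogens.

C7H5N

Heavy atoms from the SMILES: 7 C, 1 N.
Implicit hydrogens by atom environment:
  5 × C (aromatic): 1 H each → 5
  1 × C (aromatic): no H
  1 × C: no H
  1 × N: no H
  Total hydrogens = 5.
Molecular formula: C7H5N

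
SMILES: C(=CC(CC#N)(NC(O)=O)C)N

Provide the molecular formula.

C7H11N3O2

Heavy atoms from the SMILES: 7 C, 3 N, 2 O.
Implicit hydrogens by atom environment:
  3 × C: no H
  2 × C: 1 H each → 2
  1 × C: 3 H
  1 × C: 2 H
  1 × N: 2 H
  1 × N: 1 H
  1 × N: no H
  1 × O: 1 H
  1 × O: no H
  Total hydrogens = 11.
Molecular formula: C7H11N3O2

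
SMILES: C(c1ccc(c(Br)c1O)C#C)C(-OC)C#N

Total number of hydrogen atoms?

Hydrogens are implicit in SMILES; fill each atom to its normal valence:
  4 × C (aromatic): no H
  2 × C (aromatic): 1 H each → 2
  2 × C: 1 H each → 2
  2 × C: no H
  1 × Br: no H
  1 × C: 3 H
  1 × C: 2 H
  1 × N: no H
  1 × O: 1 H
  1 × O: no H
  Total hydrogens = 10.

10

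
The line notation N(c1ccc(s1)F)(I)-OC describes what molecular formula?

C5H5FINOS

Heavy atoms from the SMILES: 5 C, 1 F, 1 I, 1 N, 1 O, 1 S.
Implicit hydrogens by atom environment:
  2 × C (aromatic): 1 H each → 2
  2 × C (aromatic): no H
  1 × C: 3 H
  1 × F: no H
  1 × I: no H
  1 × N: no H
  1 × O: no H
  1 × S (aromatic): no H
  Total hydrogens = 5.
Molecular formula: C5H5FINOS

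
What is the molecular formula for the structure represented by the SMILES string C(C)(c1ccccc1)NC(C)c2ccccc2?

C16H19N

Heavy atoms from the SMILES: 16 C, 1 N.
Implicit hydrogens by atom environment:
  10 × C (aromatic): 1 H each → 10
  2 × C: 3 H each → 6
  2 × C: 1 H each → 2
  2 × C (aromatic): no H
  1 × N: 1 H
  Total hydrogens = 19.
Molecular formula: C16H19N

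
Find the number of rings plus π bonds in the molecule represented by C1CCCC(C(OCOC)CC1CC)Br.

Molecular formula from the SMILES: C12H23BrO2.
DoU = (2C + 2 + N − H − X)/2 = (2·12 + 2 + 0 − 23 − 1)/2 = 2/2 = 1.
(Structurally: 1 ring(s) + 0 π bond(s) = 1.)

1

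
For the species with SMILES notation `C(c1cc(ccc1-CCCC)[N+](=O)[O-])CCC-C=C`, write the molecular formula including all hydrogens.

Heavy atoms from the SMILES: 16 C, 1 N, 2 O.
Implicit hydrogens by atom environment:
  8 × C: 2 H each → 16
  3 × C (aromatic): 1 H each → 3
  3 × C (aromatic): no H
  1 × C: 3 H
  1 × C: 1 H
  1 × N (charge +1): no H
  1 × O: no H
  1 × O (charge -1): no H
  Total hydrogens = 23.
Molecular formula: C16H23NO2

C16H23NO2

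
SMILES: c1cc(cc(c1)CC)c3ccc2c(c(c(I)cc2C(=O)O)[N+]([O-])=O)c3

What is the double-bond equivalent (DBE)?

Molecular formula from the SMILES: C19H14INO4.
DoU = (2C + 2 + N − H − X)/2 = (2·19 + 2 + 1 − 14 − 1)/2 = 26/2 = 13.
(Structurally: 3 ring(s) + 10 π bond(s) = 13.)

13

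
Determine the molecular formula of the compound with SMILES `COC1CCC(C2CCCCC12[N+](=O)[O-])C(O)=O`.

C12H19NO5

Heavy atoms from the SMILES: 12 C, 1 N, 5 O.
Implicit hydrogens by atom environment:
  6 × C: 2 H each → 12
  3 × C: 1 H each → 3
  3 × O: no H
  2 × C: no H
  1 × C: 3 H
  1 × N (charge +1): no H
  1 × O: 1 H
  1 × O (charge -1): no H
  Total hydrogens = 19.
Molecular formula: C12H19NO5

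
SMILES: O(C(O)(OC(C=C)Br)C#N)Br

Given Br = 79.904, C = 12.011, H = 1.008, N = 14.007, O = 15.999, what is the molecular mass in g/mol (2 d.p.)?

286.91

Molecular formula: C5H5Br2NO3.
M = 2×79.904 + 5×12.011 + 5×1.008 + 1×14.007 + 3×15.999 = 286.91 g/mol.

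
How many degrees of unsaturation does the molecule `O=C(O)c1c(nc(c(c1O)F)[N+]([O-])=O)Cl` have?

6

Molecular formula from the SMILES: C6H2ClFN2O5.
DoU = (2C + 2 + N − H − X)/2 = (2·6 + 2 + 2 − 2 − 2)/2 = 12/2 = 6.
(Structurally: 1 ring(s) + 5 π bond(s) = 6.)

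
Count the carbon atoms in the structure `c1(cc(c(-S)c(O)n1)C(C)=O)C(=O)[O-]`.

The symbol for carbon appears 8 times in the SMILES. Lowercase c denotes aromatic carbon and counts toward C.

8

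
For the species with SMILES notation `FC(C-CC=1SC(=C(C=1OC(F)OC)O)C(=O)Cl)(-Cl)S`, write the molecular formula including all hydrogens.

Heavy atoms from the SMILES: 10 C, 2 Cl, 2 F, 4 O, 2 S.
Implicit hydrogens by atom environment:
  4 × C (aromatic): no H
  3 × O: no H
  2 × C: 2 H each → 4
  2 × C: no H
  2 × Cl: no H
  2 × F: no H
  1 × C: 3 H
  1 × C: 1 H
  1 × O: 1 H
  1 × S: 1 H
  1 × S (aromatic): no H
  Total hydrogens = 10.
Molecular formula: C10H10Cl2F2O4S2

C10H10Cl2F2O4S2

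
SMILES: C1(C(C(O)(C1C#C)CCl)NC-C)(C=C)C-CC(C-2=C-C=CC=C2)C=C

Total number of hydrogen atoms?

28

Hydrogens are implicit in SMILES; fill each atom to its normal valence:
  6 × C: 2 H each → 12
  6 × C: 1 H each → 6
  5 × C (aromatic): 1 H each → 5
  3 × C: no H
  1 × C: 3 H
  1 × C (aromatic): no H
  1 × Cl: no H
  1 × N: 1 H
  1 × O: 1 H
  Total hydrogens = 28.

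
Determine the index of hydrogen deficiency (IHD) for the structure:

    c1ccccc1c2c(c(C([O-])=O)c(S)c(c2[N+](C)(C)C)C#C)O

Molecular formula from the SMILES: C18H17NO3S.
DoU = (2C + 2 + N − H − X)/2 = (2·18 + 2 + 1 − 17 − 0)/2 = 22/2 = 11.
(Structurally: 2 ring(s) + 9 π bond(s) = 11.)

11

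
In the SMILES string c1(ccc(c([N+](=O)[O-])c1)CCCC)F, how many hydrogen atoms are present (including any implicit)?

Hydrogens are implicit in SMILES; fill each atom to its normal valence:
  3 × C: 2 H each → 6
  3 × C (aromatic): 1 H each → 3
  3 × C (aromatic): no H
  1 × C: 3 H
  1 × F: no H
  1 × N (charge +1): no H
  1 × O: no H
  1 × O (charge -1): no H
  Total hydrogens = 12.

12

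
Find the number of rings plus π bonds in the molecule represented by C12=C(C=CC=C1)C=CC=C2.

Molecular formula from the SMILES: C10H8.
DoU = (2C + 2 + N − H − X)/2 = (2·10 + 2 + 0 − 8 − 0)/2 = 14/2 = 7.
(Structurally: 2 ring(s) + 5 π bond(s) = 7.)

7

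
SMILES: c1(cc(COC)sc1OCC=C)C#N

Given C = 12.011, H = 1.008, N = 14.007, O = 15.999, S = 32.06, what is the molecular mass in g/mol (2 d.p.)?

209.26

Molecular formula: C10H11NO2S.
M = 10×12.011 + 11×1.008 + 1×14.007 + 2×15.999 + 1×32.06 = 209.26 g/mol.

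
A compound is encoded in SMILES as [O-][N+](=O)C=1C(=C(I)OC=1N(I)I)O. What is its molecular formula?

Heavy atoms from the SMILES: 4 C, 3 I, 2 N, 4 O.
Implicit hydrogens by atom environment:
  4 × C (aromatic): no H
  3 × I: no H
  1 × N (charge +1): no H
  1 × N: no H
  1 × O: 1 H
  1 × O (aromatic): no H
  1 × O: no H
  1 × O (charge -1): no H
  Total hydrogens = 1.
Molecular formula: C4HI3N2O4

C4HI3N2O4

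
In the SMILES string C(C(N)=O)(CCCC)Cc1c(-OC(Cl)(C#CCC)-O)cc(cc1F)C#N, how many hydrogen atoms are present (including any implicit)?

22

Hydrogens are implicit in SMILES; fill each atom to its normal valence:
  5 × C: 2 H each → 10
  5 × C: no H
  4 × C (aromatic): no H
  2 × C: 3 H each → 6
  2 × C (aromatic): 1 H each → 2
  2 × O: no H
  1 × C: 1 H
  1 × Cl: no H
  1 × F: no H
  1 × N: 2 H
  1 × N: no H
  1 × O: 1 H
  Total hydrogens = 22.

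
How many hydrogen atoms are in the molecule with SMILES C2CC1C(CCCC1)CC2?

Hydrogens are implicit in SMILES; fill each atom to its normal valence:
  8 × C: 2 H each → 16
  2 × C: 1 H each → 2
  Total hydrogens = 18.

18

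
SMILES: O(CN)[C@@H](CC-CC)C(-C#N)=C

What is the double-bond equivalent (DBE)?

Molecular formula from the SMILES: C9H16N2O.
DoU = (2C + 2 + N − H − X)/2 = (2·9 + 2 + 2 − 16 − 0)/2 = 6/2 = 3.
(Structurally: 0 ring(s) + 3 π bond(s) = 3.)

3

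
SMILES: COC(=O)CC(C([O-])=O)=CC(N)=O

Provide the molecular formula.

Heavy atoms from the SMILES: 7 C, 1 N, 5 O.
Implicit hydrogens by atom environment:
  4 × C: no H
  4 × O: no H
  1 × C: 3 H
  1 × C: 2 H
  1 × C: 1 H
  1 × N: 2 H
  1 × O (charge -1): no H
  Total hydrogens = 8.
Net charge -1.
Molecular formula: C7H8NO5-

C7H8NO5-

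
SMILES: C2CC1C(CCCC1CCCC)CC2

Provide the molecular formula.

Heavy atoms from the SMILES: 14 C.
Implicit hydrogens by atom environment:
  10 × C: 2 H each → 20
  3 × C: 1 H each → 3
  1 × C: 3 H
  Total hydrogens = 26.
Molecular formula: C14H26

C14H26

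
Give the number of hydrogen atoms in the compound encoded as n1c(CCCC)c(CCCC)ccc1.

21

Hydrogens are implicit in SMILES; fill each atom to its normal valence:
  6 × C: 2 H each → 12
  3 × C (aromatic): 1 H each → 3
  2 × C: 3 H each → 6
  2 × C (aromatic): no H
  1 × N (aromatic): no H
  Total hydrogens = 21.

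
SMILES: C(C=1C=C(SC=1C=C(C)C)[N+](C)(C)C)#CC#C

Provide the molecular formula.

Heavy atoms from the SMILES: 15 C, 1 N, 1 S.
Implicit hydrogens by atom environment:
  5 × C: 3 H each → 15
  4 × C: no H
  3 × C (aromatic): no H
  2 × C: 1 H each → 2
  1 × C (aromatic): 1 H
  1 × N (charge +1): no H
  1 × S (aromatic): no H
  Total hydrogens = 18.
Net charge +1.
Molecular formula: C15H18NS+

C15H18NS+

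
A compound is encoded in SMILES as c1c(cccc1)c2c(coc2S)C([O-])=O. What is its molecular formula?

C11H7O3S-

Heavy atoms from the SMILES: 11 C, 3 O, 1 S.
Implicit hydrogens by atom environment:
  6 × C (aromatic): 1 H each → 6
  4 × C (aromatic): no H
  1 × C: no H
  1 × O (aromatic): no H
  1 × O: no H
  1 × O (charge -1): no H
  1 × S: 1 H
  Total hydrogens = 7.
Net charge -1.
Molecular formula: C11H7O3S-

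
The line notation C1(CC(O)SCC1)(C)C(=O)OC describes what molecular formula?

Heavy atoms from the SMILES: 8 C, 3 O, 1 S.
Implicit hydrogens by atom environment:
  3 × C: 2 H each → 6
  2 × C: 3 H each → 6
  2 × C: no H
  2 × O: no H
  1 × C: 1 H
  1 × O: 1 H
  1 × S: no H
  Total hydrogens = 14.
Molecular formula: C8H14O3S

C8H14O3S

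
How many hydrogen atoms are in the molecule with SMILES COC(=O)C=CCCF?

Hydrogens are implicit in SMILES; fill each atom to its normal valence:
  2 × C: 2 H each → 4
  2 × C: 1 H each → 2
  2 × O: no H
  1 × C: 3 H
  1 × C: no H
  1 × F: no H
  Total hydrogens = 9.

9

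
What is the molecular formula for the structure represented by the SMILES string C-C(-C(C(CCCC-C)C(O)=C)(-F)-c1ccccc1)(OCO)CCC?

C21H33FO3

Heavy atoms from the SMILES: 21 C, 1 F, 3 O.
Implicit hydrogens by atom environment:
  8 × C: 2 H each → 16
  5 × C (aromatic): 1 H each → 5
  3 × C: 3 H each → 9
  3 × C: no H
  2 × O: 1 H each → 2
  1 × C: 1 H
  1 × C (aromatic): no H
  1 × F: no H
  1 × O: no H
  Total hydrogens = 33.
Molecular formula: C21H33FO3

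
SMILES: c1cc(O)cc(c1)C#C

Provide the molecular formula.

Heavy atoms from the SMILES: 8 C, 1 O.
Implicit hydrogens by atom environment:
  4 × C (aromatic): 1 H each → 4
  2 × C (aromatic): no H
  1 × C: 1 H
  1 × C: no H
  1 × O: 1 H
  Total hydrogens = 6.
Molecular formula: C8H6O

C8H6O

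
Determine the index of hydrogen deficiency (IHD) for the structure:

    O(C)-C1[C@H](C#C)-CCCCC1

3

Molecular formula from the SMILES: C10H16O.
DoU = (2C + 2 + N − H − X)/2 = (2·10 + 2 + 0 − 16 − 0)/2 = 6/2 = 3.
(Structurally: 1 ring(s) + 2 π bond(s) = 3.)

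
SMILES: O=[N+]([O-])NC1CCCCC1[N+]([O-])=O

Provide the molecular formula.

Heavy atoms from the SMILES: 6 C, 3 N, 4 O.
Implicit hydrogens by atom environment:
  4 × C: 2 H each → 8
  2 × C: 1 H each → 2
  2 × N (charge +1): no H
  2 × O: no H
  2 × O (charge -1): no H
  1 × N: 1 H
  Total hydrogens = 11.
Molecular formula: C6H11N3O4

C6H11N3O4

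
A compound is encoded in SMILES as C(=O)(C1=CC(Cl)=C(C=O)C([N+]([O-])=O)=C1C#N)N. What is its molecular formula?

C9H4ClN3O4

Heavy atoms from the SMILES: 9 C, 1 Cl, 3 N, 4 O.
Implicit hydrogens by atom environment:
  5 × C (aromatic): no H
  3 × O: no H
  2 × C: no H
  1 × C (aromatic): 1 H
  1 × C: 1 H
  1 × Cl: no H
  1 × N: 2 H
  1 × N (charge +1): no H
  1 × N: no H
  1 × O (charge -1): no H
  Total hydrogens = 4.
Molecular formula: C9H4ClN3O4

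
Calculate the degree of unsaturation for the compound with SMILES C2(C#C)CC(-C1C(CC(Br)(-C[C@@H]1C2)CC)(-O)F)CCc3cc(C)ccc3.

Molecular formula from the SMILES: C23H30BrFO.
DoU = (2C + 2 + N − H − X)/2 = (2·23 + 2 + 0 − 30 − 2)/2 = 16/2 = 8.
(Structurally: 3 ring(s) + 5 π bond(s) = 8.)

8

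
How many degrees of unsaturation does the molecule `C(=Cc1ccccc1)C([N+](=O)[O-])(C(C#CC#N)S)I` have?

Molecular formula from the SMILES: C13H9IN2O2S.
DoU = (2C + 2 + N − H − X)/2 = (2·13 + 2 + 2 − 9 − 1)/2 = 20/2 = 10.
(Structurally: 1 ring(s) + 9 π bond(s) = 10.)

10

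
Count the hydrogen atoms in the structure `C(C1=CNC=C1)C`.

9

Hydrogens are implicit in SMILES; fill each atom to its normal valence:
  3 × C (aromatic): 1 H each → 3
  1 × C: 3 H
  1 × C: 2 H
  1 × C (aromatic): no H
  1 × N (aromatic): 1 H
  Total hydrogens = 9.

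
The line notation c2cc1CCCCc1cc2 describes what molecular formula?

C10H12

Heavy atoms from the SMILES: 10 C.
Implicit hydrogens by atom environment:
  4 × C: 2 H each → 8
  4 × C (aromatic): 1 H each → 4
  2 × C (aromatic): no H
  Total hydrogens = 12.
Molecular formula: C10H12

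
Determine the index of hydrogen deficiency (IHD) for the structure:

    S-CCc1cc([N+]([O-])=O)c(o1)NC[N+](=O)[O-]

5

Molecular formula from the SMILES: C7H9N3O5S.
DoU = (2C + 2 + N − H − X)/2 = (2·7 + 2 + 3 − 9 − 0)/2 = 10/2 = 5.
(Structurally: 1 ring(s) + 4 π bond(s) = 5.)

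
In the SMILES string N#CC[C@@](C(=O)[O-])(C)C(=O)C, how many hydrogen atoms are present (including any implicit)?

Hydrogens are implicit in SMILES; fill each atom to its normal valence:
  4 × C: no H
  2 × C: 3 H each → 6
  2 × O: no H
  1 × C: 2 H
  1 × N: no H
  1 × O (charge -1): no H
  Total hydrogens = 8.

8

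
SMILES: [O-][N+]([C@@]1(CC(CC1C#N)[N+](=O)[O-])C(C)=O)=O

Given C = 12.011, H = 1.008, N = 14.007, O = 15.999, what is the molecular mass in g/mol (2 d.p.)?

227.18

Molecular formula: C8H9N3O5.
M = 8×12.011 + 9×1.008 + 3×14.007 + 5×15.999 = 227.18 g/mol.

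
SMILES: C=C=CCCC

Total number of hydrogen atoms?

10

Hydrogens are implicit in SMILES; fill each atom to its normal valence:
  3 × C: 2 H each → 6
  1 × C: 3 H
  1 × C: 1 H
  1 × C: no H
  Total hydrogens = 10.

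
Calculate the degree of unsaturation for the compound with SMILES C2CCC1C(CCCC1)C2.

2

Molecular formula from the SMILES: C10H18.
DoU = (2C + 2 + N − H − X)/2 = (2·10 + 2 + 0 − 18 − 0)/2 = 4/2 = 2.
(Structurally: 2 ring(s) + 0 π bond(s) = 2.)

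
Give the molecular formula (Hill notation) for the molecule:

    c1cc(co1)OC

Heavy atoms from the SMILES: 5 C, 2 O.
Implicit hydrogens by atom environment:
  3 × C (aromatic): 1 H each → 3
  1 × C: 3 H
  1 × C (aromatic): no H
  1 × O (aromatic): no H
  1 × O: no H
  Total hydrogens = 6.
Molecular formula: C5H6O2

C5H6O2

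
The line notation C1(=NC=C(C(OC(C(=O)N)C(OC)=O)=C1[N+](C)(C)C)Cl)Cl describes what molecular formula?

C12H16Cl2N3O4+

Heavy atoms from the SMILES: 12 C, 2 Cl, 3 N, 4 O.
Implicit hydrogens by atom environment:
  4 × C: 3 H each → 12
  4 × C (aromatic): no H
  4 × O: no H
  2 × C: no H
  2 × Cl: no H
  1 × C (aromatic): 1 H
  1 × C: 1 H
  1 × N: 2 H
  1 × N (aromatic): no H
  1 × N (charge +1): no H
  Total hydrogens = 16.
Net charge +1.
Molecular formula: C12H16Cl2N3O4+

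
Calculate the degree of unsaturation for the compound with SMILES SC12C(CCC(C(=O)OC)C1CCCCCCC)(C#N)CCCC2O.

Molecular formula from the SMILES: C20H33NO3S.
DoU = (2C + 2 + N − H − X)/2 = (2·20 + 2 + 1 − 33 − 0)/2 = 10/2 = 5.
(Structurally: 2 ring(s) + 3 π bond(s) = 5.)

5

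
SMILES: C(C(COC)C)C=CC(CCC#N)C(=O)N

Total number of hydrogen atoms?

Hydrogens are implicit in SMILES; fill each atom to its normal valence:
  4 × C: 2 H each → 8
  4 × C: 1 H each → 4
  2 × C: 3 H each → 6
  2 × C: no H
  2 × O: no H
  1 × N: 2 H
  1 × N: no H
  Total hydrogens = 20.

20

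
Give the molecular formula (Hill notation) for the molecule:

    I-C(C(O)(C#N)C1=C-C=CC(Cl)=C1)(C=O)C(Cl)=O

Heavy atoms from the SMILES: 11 C, 2 Cl, 1 I, 1 N, 3 O.
Implicit hydrogens by atom environment:
  4 × C (aromatic): 1 H each → 4
  4 × C: no H
  2 × C (aromatic): no H
  2 × Cl: no H
  2 × O: no H
  1 × C: 1 H
  1 × I: no H
  1 × N: no H
  1 × O: 1 H
  Total hydrogens = 6.
Molecular formula: C11H6Cl2INO3

C11H6Cl2INO3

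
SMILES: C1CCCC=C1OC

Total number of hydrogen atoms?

12

Hydrogens are implicit in SMILES; fill each atom to its normal valence:
  4 × C: 2 H each → 8
  1 × C: 3 H
  1 × C: 1 H
  1 × C: no H
  1 × O: no H
  Total hydrogens = 12.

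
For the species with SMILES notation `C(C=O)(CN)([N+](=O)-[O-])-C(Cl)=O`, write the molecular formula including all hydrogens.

C4H5ClN2O4

Heavy atoms from the SMILES: 4 C, 1 Cl, 2 N, 4 O.
Implicit hydrogens by atom environment:
  3 × O: no H
  2 × C: no H
  1 × C: 2 H
  1 × C: 1 H
  1 × Cl: no H
  1 × N: 2 H
  1 × N (charge +1): no H
  1 × O (charge -1): no H
  Total hydrogens = 5.
Molecular formula: C4H5ClN2O4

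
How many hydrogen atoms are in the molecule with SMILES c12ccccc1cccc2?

Hydrogens are implicit in SMILES; fill each atom to its normal valence:
  8 × C (aromatic): 1 H each → 8
  2 × C (aromatic): no H
  Total hydrogens = 8.

8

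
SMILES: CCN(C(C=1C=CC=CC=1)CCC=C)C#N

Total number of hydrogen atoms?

18

Hydrogens are implicit in SMILES; fill each atom to its normal valence:
  5 × C (aromatic): 1 H each → 5
  4 × C: 2 H each → 8
  2 × C: 1 H each → 2
  2 × N: no H
  1 × C: 3 H
  1 × C (aromatic): no H
  1 × C: no H
  Total hydrogens = 18.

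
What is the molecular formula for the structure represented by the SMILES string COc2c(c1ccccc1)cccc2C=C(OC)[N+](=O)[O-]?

C16H15NO4

Heavy atoms from the SMILES: 16 C, 1 N, 4 O.
Implicit hydrogens by atom environment:
  8 × C (aromatic): 1 H each → 8
  4 × C (aromatic): no H
  3 × O: no H
  2 × C: 3 H each → 6
  1 × C: 1 H
  1 × C: no H
  1 × N (charge +1): no H
  1 × O (charge -1): no H
  Total hydrogens = 15.
Molecular formula: C16H15NO4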